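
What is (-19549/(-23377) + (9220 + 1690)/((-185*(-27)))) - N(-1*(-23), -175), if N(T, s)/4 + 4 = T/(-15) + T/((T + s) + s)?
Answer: 323731103993/12727724535 ≈ 25.435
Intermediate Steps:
N(T, s) = -16 - 4*T/15 + 4*T/(T + 2*s) (N(T, s) = -16 + 4*(T/(-15) + T/((T + s) + s)) = -16 + 4*(T*(-1/15) + T/(T + 2*s)) = -16 + 4*(-T/15 + T/(T + 2*s)) = -16 + (-4*T/15 + 4*T/(T + 2*s)) = -16 - 4*T/15 + 4*T/(T + 2*s))
(-19549/(-23377) + (9220 + 1690)/((-185*(-27)))) - N(-1*(-23), -175) = (-19549/(-23377) + (9220 + 1690)/((-185*(-27)))) - 4*(-(-1*(-23))**2 - 120*(-175) - (-45)*(-23) - 2*(-1*(-23))*(-175))/(15*(-1*(-23) + 2*(-175))) = (-19549*(-1/23377) + 10910/4995) - 4*(-1*23**2 + 21000 - 45*23 - 2*23*(-175))/(15*(23 - 350)) = (19549/23377 + 10910*(1/4995)) - 4*(-1*529 + 21000 - 1035 + 8050)/(15*(-327)) = (19549/23377 + 2182/999) - 4*(-1)*(-529 + 21000 - 1035 + 8050)/(15*327) = 70538065/23353623 - 4*(-1)*27486/(15*327) = 70538065/23353623 - 1*(-12216/545) = 70538065/23353623 + 12216/545 = 323731103993/12727724535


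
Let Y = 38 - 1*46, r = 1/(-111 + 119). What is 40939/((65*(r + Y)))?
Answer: -327512/4095 ≈ -79.979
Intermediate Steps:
r = ⅛ (r = 1/8 = ⅛ ≈ 0.12500)
Y = -8 (Y = 38 - 46 = -8)
40939/((65*(r + Y))) = 40939/((65*(⅛ - 8))) = 40939/((65*(-63/8))) = 40939/(-4095/8) = 40939*(-8/4095) = -327512/4095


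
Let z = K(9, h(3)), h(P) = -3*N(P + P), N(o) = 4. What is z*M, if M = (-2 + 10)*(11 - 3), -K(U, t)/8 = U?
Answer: -4608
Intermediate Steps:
h(P) = -12 (h(P) = -3*4 = -12)
K(U, t) = -8*U
z = -72 (z = -8*9 = -72)
M = 64 (M = 8*8 = 64)
z*M = -72*64 = -4608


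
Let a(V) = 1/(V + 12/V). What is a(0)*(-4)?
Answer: 0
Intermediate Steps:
a(0)*(-4) = (0/(12 + 0²))*(-4) = (0/(12 + 0))*(-4) = (0/12)*(-4) = (0*(1/12))*(-4) = 0*(-4) = 0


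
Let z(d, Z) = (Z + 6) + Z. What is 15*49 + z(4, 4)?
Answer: 749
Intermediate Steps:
z(d, Z) = 6 + 2*Z (z(d, Z) = (6 + Z) + Z = 6 + 2*Z)
15*49 + z(4, 4) = 15*49 + (6 + 2*4) = 735 + (6 + 8) = 735 + 14 = 749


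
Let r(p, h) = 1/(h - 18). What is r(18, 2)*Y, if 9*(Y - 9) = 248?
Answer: -329/144 ≈ -2.2847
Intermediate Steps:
Y = 329/9 (Y = 9 + (⅑)*248 = 9 + 248/9 = 329/9 ≈ 36.556)
r(p, h) = 1/(-18 + h)
r(18, 2)*Y = (329/9)/(-18 + 2) = (329/9)/(-16) = -1/16*329/9 = -329/144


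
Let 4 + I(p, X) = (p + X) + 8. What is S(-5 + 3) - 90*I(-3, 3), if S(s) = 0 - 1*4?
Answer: -364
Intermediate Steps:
S(s) = -4 (S(s) = 0 - 4 = -4)
I(p, X) = 4 + X + p (I(p, X) = -4 + ((p + X) + 8) = -4 + ((X + p) + 8) = -4 + (8 + X + p) = 4 + X + p)
S(-5 + 3) - 90*I(-3, 3) = -4 - 90*(4 + 3 - 3) = -4 - 90*4 = -4 - 360 = -364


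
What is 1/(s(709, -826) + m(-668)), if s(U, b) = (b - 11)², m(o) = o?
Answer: 1/699901 ≈ 1.4288e-6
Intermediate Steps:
s(U, b) = (-11 + b)²
1/(s(709, -826) + m(-668)) = 1/((-11 - 826)² - 668) = 1/((-837)² - 668) = 1/(700569 - 668) = 1/699901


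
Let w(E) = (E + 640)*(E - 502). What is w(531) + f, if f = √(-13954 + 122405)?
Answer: 33959 + √108451 ≈ 34288.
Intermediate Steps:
f = √108451 ≈ 329.32
w(E) = (-502 + E)*(640 + E) (w(E) = (640 + E)*(-502 + E) = (-502 + E)*(640 + E))
w(531) + f = (-321280 + 531² + 138*531) + √108451 = (-321280 + 281961 + 73278) + √108451 = 33959 + √108451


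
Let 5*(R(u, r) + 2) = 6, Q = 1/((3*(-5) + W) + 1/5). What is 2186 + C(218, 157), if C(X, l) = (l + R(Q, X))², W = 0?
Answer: 664611/25 ≈ 26584.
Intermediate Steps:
Q = -5/74 (Q = 1/((3*(-5) + 0) + 1/5) = 1/((-15 + 0) + ⅕) = 1/(-15 + ⅕) = 1/(-74/5) = -5/74 ≈ -0.067568)
R(u, r) = -⅘ (R(u, r) = -2 + (⅕)*6 = -2 + 6/5 = -⅘)
C(X, l) = (-⅘ + l)² (C(X, l) = (l - ⅘)² = (-⅘ + l)²)
2186 + C(218, 157) = 2186 + (-4 + 5*157)²/25 = 2186 + (-4 + 785)²/25 = 2186 + (1/25)*781² = 2186 + (1/25)*609961 = 2186 + 609961/25 = 664611/25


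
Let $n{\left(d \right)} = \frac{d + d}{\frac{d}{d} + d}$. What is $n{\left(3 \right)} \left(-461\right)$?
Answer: $- \frac{1383}{2} \approx -691.5$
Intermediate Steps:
$n{\left(d \right)} = \frac{2 d}{1 + d}$
$n{\left(3 \right)} \left(-461\right) = 2 \cdot 3 \frac{1}{1 + 3} \left(-461\right) = 2 \cdot 3 \cdot \frac{1}{4} \left(-461\right) = \frac{3}{2} \left(-461\right) = - \frac{1383}{2}$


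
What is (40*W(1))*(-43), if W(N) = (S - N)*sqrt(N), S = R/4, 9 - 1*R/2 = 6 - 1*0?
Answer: -860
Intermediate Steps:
R = 6 (R = 18 - 2*(6 - 1*0) = 18 - 2*(6 + 0) = 18 - 2*6 = 18 - 12 = 6)
S = 3/2 (S = 6/4 = 6*(1/4) = 3/2 ≈ 1.5000)
W(N) = sqrt(N)*(3/2 - N) (W(N) = (3/2 - N)*sqrt(N) = sqrt(N)*(3/2 - N))
(40*W(1))*(-43) = (40*(sqrt(1)*(3/2 - 1*1)))*(-43) = (40*(1*(3/2 - 1)))*(-43) = (40*(1*(1/2)))*(-43) = (40*(1/2))*(-43) = 20*(-43) = -860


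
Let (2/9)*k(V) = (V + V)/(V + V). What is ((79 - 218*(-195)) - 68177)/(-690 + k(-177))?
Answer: 51176/1371 ≈ 37.328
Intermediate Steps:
k(V) = 9/2 (k(V) = 9*((V + V)/(V + V))/2 = 9*((2*V)/((2*V)))/2 = 9*((2*V)*(1/(2*V)))/2 = (9/2)*1 = 9/2)
((79 - 218*(-195)) - 68177)/(-690 + k(-177)) = ((79 - 218*(-195)) - 68177)/(-690 + 9/2) = ((79 + 42510) - 68177)/(-1371/2) = (42589 - 68177)*(-2/1371) = -25588*(-2/1371) = 51176/1371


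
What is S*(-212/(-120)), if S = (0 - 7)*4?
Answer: -742/15 ≈ -49.467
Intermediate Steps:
S = -28 (S = -7*4 = -28)
S*(-212/(-120)) = -(-5936)/(-120) = -(-5936)*(-1)/120 = -28*53/30 = -742/15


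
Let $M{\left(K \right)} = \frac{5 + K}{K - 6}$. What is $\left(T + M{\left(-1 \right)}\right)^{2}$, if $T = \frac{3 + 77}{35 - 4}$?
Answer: $\frac{190096}{47089} \approx 4.0369$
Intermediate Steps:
$M{\left(K \right)} = \frac{5 + K}{-6 + K}$
$T = \frac{80}{31} \approx 2.5806$
$\left(T + M{\left(-1 \right)}\right)^{2} = \left(\frac{80}{31} + \frac{5 - 1}{-6 - 1}\right)^{2} = \left(\frac{80}{31} + \frac{1}{-7} \cdot 4\right)^{2} = \left(\frac{80}{31} - \frac{4}{7}\right)^{2} = \left(\frac{436}{217}\right)^{2} = \frac{190096}{47089}$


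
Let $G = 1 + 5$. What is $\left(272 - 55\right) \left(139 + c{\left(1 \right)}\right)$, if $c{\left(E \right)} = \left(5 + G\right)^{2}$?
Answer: $56420$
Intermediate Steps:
$G = 6$
$c{\left(E \right)} = 121$ ($c{\left(E \right)} = \left(5 + 6\right)^{2} = 11^{2} = 121$)
$\left(272 - 55\right) \left(139 + c{\left(1 \right)}\right) = \left(272 - 55\right) \left(139 + 121\right) = 217 \cdot 260 = 56420$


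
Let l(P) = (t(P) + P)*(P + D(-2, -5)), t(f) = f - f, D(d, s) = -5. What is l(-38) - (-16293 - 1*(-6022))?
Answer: 11905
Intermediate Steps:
t(f) = 0
l(P) = P*(-5 + P) (l(P) = (0 + P)*(P - 5) = P*(-5 + P))
l(-38) - (-16293 - 1*(-6022)) = -38*(-5 - 38) - (-16293 - 1*(-6022)) = -38*(-43) - (-16293 + 6022) = 1634 - 1*(-10271) = 1634 + 10271 = 11905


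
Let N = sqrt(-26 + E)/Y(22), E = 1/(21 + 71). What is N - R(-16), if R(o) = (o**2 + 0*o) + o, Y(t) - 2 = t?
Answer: -240 + I*sqrt(54993)/1104 ≈ -240.0 + 0.21241*I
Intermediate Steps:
E = 1/92 ≈ 0.010870
Y(t) = 2 + t
R(o) = o + o**2 (R(o) = (o**2 + 0) + o = o**2 + o = o + o**2)
N = I*sqrt(54993)/1104 (N = sqrt(-26 + 1/92)/(2 + 22) = sqrt(-2391/92)/24 = (I*sqrt(54993)/46)*(1/24) = I*sqrt(54993)/1104 ≈ 0.21241*I)
N - R(-16) = I*sqrt(54993)/1104 - (-16)*(1 - 16) = I*sqrt(54993)/1104 - (-16)*(-15) = I*sqrt(54993)/1104 - 1*240 = I*sqrt(54993)/1104 - 240 = -240 + I*sqrt(54993)/1104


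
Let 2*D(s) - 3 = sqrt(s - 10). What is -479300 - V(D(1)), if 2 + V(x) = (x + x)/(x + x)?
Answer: -479299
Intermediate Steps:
D(s) = 3/2 + sqrt(-10 + s)/2 (D(s) = 3/2 + sqrt(s - 10)/2 = 3/2 + sqrt(-10 + s)/2)
V(x) = -1 (V(x) = -2 + (x + x)/(x + x) = -2 + (2*x)/((2*x)) = -2 + (2*x)*(1/(2*x)) = -2 + 1 = -1)
-479300 - V(D(1)) = -479300 - 1*(-1) = -479300 + 1 = -479299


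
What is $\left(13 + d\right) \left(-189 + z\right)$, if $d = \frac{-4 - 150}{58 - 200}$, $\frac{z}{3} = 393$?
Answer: $\frac{990000}{71} \approx 13944.0$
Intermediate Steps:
$z = 1179$ ($z = 3 \cdot 393 = 1179$)
$d = \frac{77}{71}$ ($d = \frac{-4 - 150}{-142} = \left(-154\right) \left(- \frac{1}{142}\right) = \frac{77}{71} \approx 1.0845$)
$\left(13 + d\right) \left(-189 + z\right) = \left(13 + \frac{77}{71}\right) \left(-189 + 1179\right) = \frac{1000}{71} \cdot 990 = \frac{990000}{71}$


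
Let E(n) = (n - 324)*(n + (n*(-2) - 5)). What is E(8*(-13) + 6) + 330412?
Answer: 291166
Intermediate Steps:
E(n) = (-324 + n)*(-5 - n) (E(n) = (-324 + n)*(n + (-2*n - 5)) = (-324 + n)*(n + (-5 - 2*n)) = (-324 + n)*(-5 - n))
E(8*(-13) + 6) + 330412 = (1620 - (8*(-13) + 6)**2 + 319*(8*(-13) + 6)) + 330412 = (1620 - (-104 + 6)**2 + 319*(-104 + 6)) + 330412 = (1620 - 1*(-98)**2 + 319*(-98)) + 330412 = (1620 - 1*9604 - 31262) + 330412 = (1620 - 9604 - 31262) + 330412 = -39246 + 330412 = 291166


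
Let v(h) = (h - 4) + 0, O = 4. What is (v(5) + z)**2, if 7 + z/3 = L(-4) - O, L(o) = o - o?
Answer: 1024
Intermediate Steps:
v(h) = -4 + h (v(h) = (-4 + h) + 0 = -4 + h)
L(o) = 0
z = -33 (z = -21 + 3*(0 - 1*4) = -21 + 3*(0 - 4) = -21 + 3*(-4) = -21 - 12 = -33)
(v(5) + z)**2 = ((-4 + 5) - 33)**2 = (1 - 33)**2 = (-32)**2 = 1024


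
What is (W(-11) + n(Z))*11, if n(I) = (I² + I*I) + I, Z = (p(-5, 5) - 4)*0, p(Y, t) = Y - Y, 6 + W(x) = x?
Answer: -187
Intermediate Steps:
W(x) = -6 + x
p(Y, t) = 0
Z = 0 (Z = (0 - 4)*0 = -4*0 = 0)
n(I) = I + 2*I² (n(I) = (I² + I²) + I = 2*I² + I = I + 2*I²)
(W(-11) + n(Z))*11 = ((-6 - 11) + 0*(1 + 2*0))*11 = (-17 + 0*(1 + 0))*11 = (-17 + 0*1)*11 = (-17 + 0)*11 = -17*11 = -187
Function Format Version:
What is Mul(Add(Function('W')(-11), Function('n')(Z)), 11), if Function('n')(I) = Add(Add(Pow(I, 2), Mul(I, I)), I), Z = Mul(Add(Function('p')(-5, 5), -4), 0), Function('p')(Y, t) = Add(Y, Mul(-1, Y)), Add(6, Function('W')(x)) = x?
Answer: -187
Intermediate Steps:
Function('W')(x) = Add(-6, x)
Function('p')(Y, t) = 0
Z = 0 (Z = Mul(Add(0, -4), 0) = Mul(-4, 0) = 0)
Function('n')(I) = Add(I, Mul(2, Pow(I, 2))) (Function('n')(I) = Add(Add(Pow(I, 2), Pow(I, 2)), I) = Add(Mul(2, Pow(I, 2)), I) = Add(I, Mul(2, Pow(I, 2))))
Mul(Add(Function('W')(-11), Function('n')(Z)), 11) = Mul(Add(Add(-6, -11), Mul(0, Add(1, Mul(2, 0)))), 11) = Mul(Add(-17, Mul(0, Add(1, 0))), 11) = Mul(Add(-17, Mul(0, 1)), 11) = Mul(Add(-17, 0), 11) = Mul(-17, 11) = -187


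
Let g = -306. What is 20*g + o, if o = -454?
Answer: -6574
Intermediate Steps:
20*g + o = 20*(-306) - 454 = -6120 - 454 = -6574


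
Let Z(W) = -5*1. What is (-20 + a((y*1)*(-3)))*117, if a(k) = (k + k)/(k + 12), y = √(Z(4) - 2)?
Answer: -52182/23 - 936*I*√7/23 ≈ -2268.8 - 107.67*I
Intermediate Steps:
Z(W) = -5
y = I*√7 (y = √(-5 - 2) = √(-7) = I*√7 ≈ 2.6458*I)
a(k) = 2*k/(12 + k) (a(k) = (2*k)/(12 + k) = 2*k/(12 + k))
(-20 + a((y*1)*(-3)))*117 = (-20 + 2*(((I*√7)*1)*(-3))/(12 + ((I*√7)*1)*(-3)))*117 = (-20 + 2*((I*√7)*(-3))/(12 + (I*√7)*(-3)))*117 = (-20 + 2*(-3*I*√7)/(12 - 3*I*√7))*117 = (-20 - 6*I*√7/(12 - 3*I*√7))*117 = -2340 - 702*I*√7/(12 - 3*I*√7)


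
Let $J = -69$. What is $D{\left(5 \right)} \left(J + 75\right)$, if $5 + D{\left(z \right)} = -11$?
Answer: $-96$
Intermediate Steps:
$D{\left(z \right)} = -16$ ($D{\left(z \right)} = -5 - 11 = -16$)
$D{\left(5 \right)} \left(J + 75\right) = - 16 \left(-69 + 75\right) = \left(-16\right) 6 = -96$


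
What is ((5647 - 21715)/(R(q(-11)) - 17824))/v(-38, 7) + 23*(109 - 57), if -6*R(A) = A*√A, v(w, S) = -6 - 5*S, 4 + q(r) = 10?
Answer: 7789102076444/6512746885 + 8034*√6/6512746885 ≈ 1196.0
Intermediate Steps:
q(r) = 6 (q(r) = -4 + 10 = 6)
R(A) = -A^(3/2)/6 (R(A) = -A*√A/6 = -A^(3/2)/6)
((5647 - 21715)/(R(q(-11)) - 17824))/v(-38, 7) + 23*(109 - 57) = ((5647 - 21715)/(-√6 - 17824))/(-6 - 5*7) + 23*(109 - 57) = (-16068/(-√6 - 17824))/(-6 - 35) + 23*52 = -16068/(-√6 - 17824)/(-41) + 1196 = -16068/(-17824 - √6)*(-1/41) + 1196 = 16068/(41*(-17824 - √6)) + 1196 = 1196 + 16068/(41*(-17824 - √6))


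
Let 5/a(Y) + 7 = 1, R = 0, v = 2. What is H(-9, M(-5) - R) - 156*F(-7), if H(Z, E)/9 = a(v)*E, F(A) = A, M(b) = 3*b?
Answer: 2409/2 ≈ 1204.5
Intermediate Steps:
a(Y) = -⅚ (a(Y) = 5/(-7 + 1) = 5/(-6) = 5*(-⅙) = -⅚)
H(Z, E) = -15*E/2 (H(Z, E) = 9*(-5*E/6) = -15*E/2)
H(-9, M(-5) - R) - 156*F(-7) = -15*(3*(-5) - 1*0)/2 - 156*(-7) = -15*(-15 + 0)/2 + 1092 = -15/2*(-15) + 1092 = 225/2 + 1092 = 2409/2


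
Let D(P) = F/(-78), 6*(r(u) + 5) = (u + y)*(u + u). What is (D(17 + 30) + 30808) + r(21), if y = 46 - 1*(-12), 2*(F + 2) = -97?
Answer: 4891637/156 ≈ 31357.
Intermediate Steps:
F = -101/2 (F = -2 + (1/2)*(-97) = -2 - 97/2 = -101/2 ≈ -50.500)
y = 58 (y = 46 + 12 = 58)
r(u) = -5 + u*(58 + u)/3 (r(u) = -5 + ((u + 58)*(u + u))/6 = -5 + ((58 + u)*(2*u))/6 = -5 + (2*u*(58 + u))/6 = -5 + u*(58 + u)/3)
D(P) = 101/156 (D(P) = -101/2/(-78) = -101/2*(-1/78) = 101/156)
(D(17 + 30) + 30808) + r(21) = (101/156 + 30808) + (-5 + (1/3)*21**2 + (58/3)*21) = 4806149/156 + (-5 + (1/3)*441 + 406) = 4806149/156 + (-5 + 147 + 406) = 4806149/156 + 548 = 4891637/156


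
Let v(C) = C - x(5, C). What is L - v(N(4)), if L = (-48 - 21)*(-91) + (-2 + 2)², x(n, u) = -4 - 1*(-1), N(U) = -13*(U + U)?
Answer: 6380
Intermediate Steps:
N(U) = -26*U
x(n, u) = -3 (x(n, u) = -4 + 1 = -3)
L = 6279 (L = -69*(-91) + 0² = 6279 + 0 = 6279)
v(C) = 3 + C (v(C) = C - 1*(-3) = C + 3 = 3 + C)
L - v(N(4)) = 6279 - (3 - 26*4) = 6279 - (3 - 104) = 6279 - 1*(-101) = 6279 + 101 = 6380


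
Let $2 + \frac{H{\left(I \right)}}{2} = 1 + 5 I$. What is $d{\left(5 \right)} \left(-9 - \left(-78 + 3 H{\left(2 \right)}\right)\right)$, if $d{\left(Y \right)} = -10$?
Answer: $-150$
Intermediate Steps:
$H{\left(I \right)} = -2 + 10 I$ ($H{\left(I \right)} = -4 + 2 \left(1 + 5 I\right) = -4 + \left(2 + 10 I\right) = -2 + 10 I$)
$d{\left(5 \right)} \left(-9 - \left(-78 + 3 H{\left(2 \right)}\right)\right) = - 10 \left(-9 + \left(78 - 3 \left(-2 + 10 \cdot 2\right)\right)\right) = - 10 \left(-9 + \left(78 - 3 \left(-2 + 20\right)\right)\right) = - 10 \left(-9 + \left(78 - 54\right)\right) = - 10 \left(-9 + 24\right) = \left(-10\right) 15 = -150$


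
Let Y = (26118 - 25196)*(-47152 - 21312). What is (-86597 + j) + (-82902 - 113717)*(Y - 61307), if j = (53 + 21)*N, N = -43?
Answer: 12423394036406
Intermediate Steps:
j = -3182 (j = (53 + 21)*(-43) = 74*(-43) = -3182)
Y = -63123808 (Y = 922*(-68464) = -63123808)
(-86597 + j) + (-82902 - 113717)*(Y - 61307) = (-86597 - 3182) + (-82902 - 113717)*(-63123808 - 61307) = -89779 - 196619*(-63185115) = -89779 + 12423394126185 = 12423394036406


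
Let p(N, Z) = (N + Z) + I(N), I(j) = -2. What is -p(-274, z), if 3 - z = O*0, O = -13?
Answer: 273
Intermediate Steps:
z = 3 (z = 3 - (-13)*0 = 3 - 1*0 = 3 + 0 = 3)
p(N, Z) = -2 + N + Z (p(N, Z) = (N + Z) - 2 = -2 + N + Z)
-p(-274, z) = -(-2 - 274 + 3) = -1*(-273) = 273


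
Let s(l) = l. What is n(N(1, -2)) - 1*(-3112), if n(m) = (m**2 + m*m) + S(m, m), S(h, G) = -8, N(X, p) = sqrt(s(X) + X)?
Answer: 3108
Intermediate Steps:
N(X, p) = sqrt(2)*sqrt(X) (N(X, p) = sqrt(X + X) = sqrt(2*X) = sqrt(2)*sqrt(X))
n(m) = -8 + 2*m**2 (n(m) = (m**2 + m*m) - 8 = (m**2 + m**2) - 8 = 2*m**2 - 8 = -8 + 2*m**2)
n(N(1, -2)) - 1*(-3112) = (-8 + 2*(sqrt(2)*sqrt(1))**2) - 1*(-3112) = (-8 + 2*(sqrt(2)*1)**2) + 3112 = (-8 + 2*(sqrt(2))**2) + 3112 = (-8 + 2*2) + 3112 = (-8 + 4) + 3112 = -4 + 3112 = 3108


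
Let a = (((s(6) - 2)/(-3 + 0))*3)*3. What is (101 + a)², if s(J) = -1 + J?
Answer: 8464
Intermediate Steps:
a = -9 (a = ((((-1 + 6) - 2)/(-3 + 0))*3)*3 = (((5 - 2)/(-3))*3)*3 = ((3*(-⅓))*3)*3 = -1*3*3 = -3*3 = -9)
(101 + a)² = (101 - 9)² = 92² = 8464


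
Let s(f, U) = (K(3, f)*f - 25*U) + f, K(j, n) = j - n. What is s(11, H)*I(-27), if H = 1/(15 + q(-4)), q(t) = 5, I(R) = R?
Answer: 8451/4 ≈ 2112.8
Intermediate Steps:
H = 1/20 (H = 1/(15 + 5) = 1/20 ≈ 0.050000)
s(f, U) = f - 25*U + f*(3 - f) (s(f, U) = ((3 - f)*f - 25*U) + f = (f*(3 - f) - 25*U) + f = (-25*U + f*(3 - f)) + f = f - 25*U + f*(3 - f))
s(11, H)*I(-27) = (11 - 25*1/20 - 1*11*(-3 + 11))*(-27) = (11 - 5/4 - 1*11*8)*(-27) = (11 - 5/4 - 88)*(-27) = -313/4*(-27) = 8451/4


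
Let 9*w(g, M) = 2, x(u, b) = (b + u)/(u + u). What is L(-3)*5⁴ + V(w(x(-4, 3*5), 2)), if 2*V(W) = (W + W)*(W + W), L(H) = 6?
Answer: 303758/81 ≈ 3750.1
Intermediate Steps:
x(u, b) = (b + u)/(2*u) (x(u, b) = (b + u)/((2*u)) = (b + u)*(1/(2*u)) = (b + u)/(2*u))
w(g, M) = 2/9 (w(g, M) = (⅑)*2 = 2/9)
V(W) = 2*W² (V(W) = ((W + W)*(W + W))/2 = ((2*W)*(2*W))/2 = (4*W²)/2 = 2*W²)
L(-3)*5⁴ + V(w(x(-4, 3*5), 2)) = 6*5⁴ + 2*(2/9)² = 6*625 + 2*(4/81) = 3750 + 8/81 = 303758/81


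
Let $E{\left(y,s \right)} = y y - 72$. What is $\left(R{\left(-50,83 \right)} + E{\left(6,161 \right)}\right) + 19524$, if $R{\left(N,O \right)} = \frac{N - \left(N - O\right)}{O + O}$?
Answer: $\frac{38977}{2} \approx 19489.0$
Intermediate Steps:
$R{\left(N,O \right)} = \frac{1}{2}$ ($R{\left(N,O \right)} = \frac{O}{2 O} = O \frac{1}{2 O} = \frac{1}{2}$)
$E{\left(y,s \right)} = -72 + y^{2}$ ($E{\left(y,s \right)} = y^{2} - 72 = -72 + y^{2}$)
$\left(R{\left(-50,83 \right)} + E{\left(6,161 \right)}\right) + 19524 = \left(\frac{1}{2} - \left(72 - 6^{2}\right)\right) + 19524 = \left(\frac{1}{2} + \left(-72 + 36\right)\right) + 19524 = \left(\frac{1}{2} - 36\right) + 19524 = - \frac{71}{2} + 19524 = \frac{38977}{2}$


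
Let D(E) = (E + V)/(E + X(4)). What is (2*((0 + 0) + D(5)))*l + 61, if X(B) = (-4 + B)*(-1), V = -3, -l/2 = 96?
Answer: -463/5 ≈ -92.600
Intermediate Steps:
l = -192 (l = -2*96 = -192)
X(B) = 4 - B
D(E) = (-3 + E)/E (D(E) = (E - 3)/(E + (4 - 1*4)) = (-3 + E)/(E + (4 - 4)) = (-3 + E)/(E + 0) = (-3 + E)/E)
(2*((0 + 0) + D(5)))*l + 61 = (2*((0 + 0) + (-3 + 5)/5))*(-192) + 61 = (2*(0 + (⅕)*2))*(-192) + 61 = (2*(0 + ⅖))*(-192) + 61 = (2*(⅖))*(-192) + 61 = (⅘)*(-192) + 61 = -768/5 + 61 = -463/5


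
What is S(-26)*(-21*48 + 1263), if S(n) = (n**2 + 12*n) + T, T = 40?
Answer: 103020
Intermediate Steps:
S(n) = 40 + n**2 + 12*n (S(n) = (n**2 + 12*n) + 40 = 40 + n**2 + 12*n)
S(-26)*(-21*48 + 1263) = (40 + (-26)**2 + 12*(-26))*(-21*48 + 1263) = (40 + 676 - 312)*(-1008 + 1263) = 404*255 = 103020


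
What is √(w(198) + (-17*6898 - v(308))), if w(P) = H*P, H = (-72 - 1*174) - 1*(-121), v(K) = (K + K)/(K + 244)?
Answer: I*√676143489/69 ≈ 376.85*I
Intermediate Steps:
v(K) = 2*K/(244 + K) (v(K) = (2*K)/(244 + K) = 2*K/(244 + K))
H = -125 (H = (-72 - 174) + 121 = -246 + 121 = -125)
w(P) = -125*P
√(w(198) + (-17*6898 - v(308))) = √(-125*198 + (-17*6898 - 2*308/(244 + 308))) = √(-24750 + (-117266 - 2*308/552)) = √(-24750 + (-117266 - 1*77/69)) = √(-24750 + (-117266 - 77/69)) = √(-24750 - 8091431/69) = √(-9799181/69) = I*√676143489/69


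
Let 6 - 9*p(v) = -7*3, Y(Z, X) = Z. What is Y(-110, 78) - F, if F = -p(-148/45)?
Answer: -107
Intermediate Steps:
p(v) = 3 (p(v) = ⅔ - (-7)*3/9 = ⅔ - ⅑*(-21) = ⅔ + 7/3 = 3)
F = -3 (F = -1*3 = -3)
Y(-110, 78) - F = -110 - 1*(-3) = -110 + 3 = -107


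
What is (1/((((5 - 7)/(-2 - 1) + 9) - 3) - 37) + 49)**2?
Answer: 19855936/8281 ≈ 2397.8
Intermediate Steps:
(1/((((5 - 7)/(-2 - 1) + 9) - 3) - 37) + 49)**2 = (1/(((-2/(-3) + 9) - 3) - 37) + 49)**2 = (1/(((-2*(-1/3) + 9) - 3) - 37) + 49)**2 = (1/(((2/3 + 9) - 3) - 37) + 49)**2 = (1/((29/3 - 3) - 37) + 49)**2 = (1/(20/3 - 37) + 49)**2 = (1/(-91/3) + 49)**2 = (-3/91 + 49)**2 = (4456/91)**2 = 19855936/8281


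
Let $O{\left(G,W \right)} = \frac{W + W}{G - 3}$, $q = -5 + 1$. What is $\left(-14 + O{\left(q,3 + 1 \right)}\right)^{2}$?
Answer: $\frac{11236}{49} \approx 229.31$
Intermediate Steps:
$q = -4$
$O{\left(G,W \right)} = \frac{2 W}{-3 + G}$
$\left(-14 + O{\left(q,3 + 1 \right)}\right)^{2} = \left(-14 + \frac{2 \left(3 + 1\right)}{-3 - 4}\right)^{2} = \left(-14 + 2 \cdot 4 \frac{1}{-7}\right)^{2} = \left(-14 + 2 \cdot 4 \left(- \frac{1}{7}\right)\right)^{2} = \left(-14 - \frac{8}{7}\right)^{2} = \left(- \frac{106}{7}\right)^{2} = \frac{11236}{49}$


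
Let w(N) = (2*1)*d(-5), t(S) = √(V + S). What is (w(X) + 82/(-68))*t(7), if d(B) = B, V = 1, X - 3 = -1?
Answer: -381*√2/17 ≈ -31.695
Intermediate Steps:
X = 2 (X = 3 - 1 = 2)
t(S) = √(1 + S)
w(N) = -10 (w(N) = (2*1)*(-5) = 2*(-5) = -10)
(w(X) + 82/(-68))*t(7) = (-10 + 82/(-68))*√(1 + 7) = (-10 + 82*(-1/68))*√8 = (-10 - 41/34)*(2*√2) = -381*√2/17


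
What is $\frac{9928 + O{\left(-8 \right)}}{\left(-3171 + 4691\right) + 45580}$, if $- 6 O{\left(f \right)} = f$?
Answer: $\frac{7447}{35325} \approx 0.21081$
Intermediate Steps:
$O{\left(f \right)} = - \frac{f}{6}$
$\frac{9928 + O{\left(-8 \right)}}{\left(-3171 + 4691\right) + 45580} = \frac{9928 - - \frac{4}{3}}{\left(-3171 + 4691\right) + 45580} = \frac{9928 + \frac{4}{3}}{1520 + 45580} = \frac{29788}{3 \cdot 47100} = \frac{29788}{3} \cdot \frac{1}{47100} = \frac{7447}{35325}$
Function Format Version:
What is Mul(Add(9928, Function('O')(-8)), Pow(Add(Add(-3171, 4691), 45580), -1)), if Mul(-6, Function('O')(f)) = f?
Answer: Rational(7447, 35325) ≈ 0.21081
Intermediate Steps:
Function('O')(f) = Mul(Rational(-1, 6), f)
Mul(Add(9928, Function('O')(-8)), Pow(Add(Add(-3171, 4691), 45580), -1)) = Mul(Add(9928, Mul(Rational(-1, 6), -8)), Pow(Add(Add(-3171, 4691), 45580), -1)) = Mul(Add(9928, Rational(4, 3)), Pow(Add(1520, 45580), -1)) = Mul(Rational(29788, 3), Pow(47100, -1)) = Mul(Rational(29788, 3), Rational(1, 47100)) = Rational(7447, 35325)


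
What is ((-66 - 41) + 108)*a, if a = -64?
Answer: -64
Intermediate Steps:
((-66 - 41) + 108)*a = ((-66 - 41) + 108)*(-64) = (-107 + 108)*(-64) = 1*(-64) = -64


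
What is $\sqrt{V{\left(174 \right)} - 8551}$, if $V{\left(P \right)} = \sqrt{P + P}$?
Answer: $\sqrt{-8551 + 2 \sqrt{87}} \approx 92.371 i$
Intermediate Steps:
$V{\left(P \right)} = \sqrt{2} \sqrt{P}$ ($V{\left(P \right)} = \sqrt{2 P} = \sqrt{2} \sqrt{P}$)
$\sqrt{V{\left(174 \right)} - 8551} = \sqrt{\sqrt{2} \sqrt{174} - 8551} = \sqrt{2 \sqrt{87} - 8551} = \sqrt{-8551 + 2 \sqrt{87}}$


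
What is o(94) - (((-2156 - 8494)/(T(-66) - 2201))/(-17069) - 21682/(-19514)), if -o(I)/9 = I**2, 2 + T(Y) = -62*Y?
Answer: -25018463124538619/314598278137 ≈ -79525.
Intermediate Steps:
T(Y) = -2 - 62*Y
o(I) = -9*I**2
o(94) - (((-2156 - 8494)/(T(-66) - 2201))/(-17069) - 21682/(-19514)) = -9*94**2 - (((-2156 - 8494)/((-2 - 62*(-66)) - 2201))/(-17069) - 21682/(-19514)) = -9*8836 - (-10650/((-2 + 4092) - 2201)*(-1/17069) - 21682*(-1/19514)) = -79524 - (-10650/(4090 - 2201)*(-1/17069) + 10841/9757) = -79524 - (-10650/1889*(-1/17069) + 10841/9757) = -79524 - (10650/32243341 + 10841/9757) = -79524 - 1*349653971831/314598278137 = -79524 - 349653971831/314598278137 = -25018463124538619/314598278137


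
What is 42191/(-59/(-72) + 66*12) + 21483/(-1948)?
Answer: 4691226807/111197684 ≈ 42.188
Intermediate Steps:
42191/(-59/(-72) + 66*12) + 21483/(-1948) = 42191/(-59*(-1/72) + 792) + 21483*(-1/1948) = 42191/(59/72 + 792) - 21483/1948 = 42191/(57083/72) - 21483/1948 = 42191*(72/57083) - 21483/1948 = 3037752/57083 - 21483/1948 = 4691226807/111197684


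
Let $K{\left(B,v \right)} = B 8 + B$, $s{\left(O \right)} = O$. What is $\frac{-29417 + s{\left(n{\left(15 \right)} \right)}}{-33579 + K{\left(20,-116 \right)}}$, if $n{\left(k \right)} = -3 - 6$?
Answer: $\frac{29426}{33399} \approx 0.88104$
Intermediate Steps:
$n{\left(k \right)} = -9$ ($n{\left(k \right)} = -3 - 6 = -9$)
$K{\left(B,v \right)} = 9 B$ ($K{\left(B,v \right)} = 8 B + B = 9 B$)
$\frac{-29417 + s{\left(n{\left(15 \right)} \right)}}{-33579 + K{\left(20,-116 \right)}} = \frac{-29417 - 9}{-33579 + 9 \cdot 20} = - \frac{29426}{-33579 + 180} = - \frac{29426}{-33399} = \left(-29426\right) \left(- \frac{1}{33399}\right) = \frac{29426}{33399}$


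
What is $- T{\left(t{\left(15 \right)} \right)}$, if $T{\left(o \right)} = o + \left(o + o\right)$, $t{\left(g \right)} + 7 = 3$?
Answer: $12$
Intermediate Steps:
$t{\left(g \right)} = -4$ ($t{\left(g \right)} = -7 + 3 = -4$)
$T{\left(o \right)} = 3 o$ ($T{\left(o \right)} = o + 2 o = 3 o$)
$- T{\left(t{\left(15 \right)} \right)} = - 3 \left(-4\right) = \left(-1\right) \left(-12\right) = 12$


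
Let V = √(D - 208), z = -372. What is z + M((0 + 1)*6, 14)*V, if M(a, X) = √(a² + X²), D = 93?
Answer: -372 + 2*I*√6670 ≈ -372.0 + 163.34*I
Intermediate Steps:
V = I*√115 (V = √(93 - 208) = √(-115) = I*√115 ≈ 10.724*I)
M(a, X) = √(X² + a²)
z + M((0 + 1)*6, 14)*V = -372 + √(14² + ((0 + 1)*6)²)*(I*√115) = -372 + √(196 + (1*6)²)*(I*√115) = -372 + √(196 + 6²)*(I*√115) = -372 + √(196 + 36)*(I*√115) = -372 + √232*(I*√115) = -372 + (2*√58)*(I*√115) = -372 + 2*I*√6670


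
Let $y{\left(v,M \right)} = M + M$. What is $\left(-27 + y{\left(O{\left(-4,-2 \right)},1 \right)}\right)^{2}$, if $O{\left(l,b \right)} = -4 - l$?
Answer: $625$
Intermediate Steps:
$y{\left(v,M \right)} = 2 M$
$\left(-27 + y{\left(O{\left(-4,-2 \right)},1 \right)}\right)^{2} = \left(-27 + 2 \cdot 1\right)^{2} = \left(-27 + 2\right)^{2} = \left(-25\right)^{2} = 625$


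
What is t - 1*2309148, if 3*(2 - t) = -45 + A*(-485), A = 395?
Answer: -6735818/3 ≈ -2.2453e+6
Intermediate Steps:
t = 191626/3 (t = 2 - (-45 + 395*(-485))/3 = 2 - (-45 - 191575)/3 = 2 - ⅓*(-191620) = 2 + 191620/3 = 191626/3 ≈ 63875.)
t - 1*2309148 = 191626/3 - 1*2309148 = 191626/3 - 2309148 = -6735818/3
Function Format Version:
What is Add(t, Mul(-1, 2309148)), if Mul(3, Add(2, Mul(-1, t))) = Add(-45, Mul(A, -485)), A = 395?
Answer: Rational(-6735818, 3) ≈ -2.2453e+6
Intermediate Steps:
t = Rational(191626, 3) (t = Add(2, Mul(Rational(-1, 3), Add(-45, Mul(395, -485)))) = Add(2, Mul(Rational(-1, 3), Add(-45, -191575))) = Add(2, Mul(Rational(-1, 3), -191620)) = Add(2, Rational(191620, 3)) = Rational(191626, 3) ≈ 63875.)
Add(t, Mul(-1, 2309148)) = Add(Rational(191626, 3), Mul(-1, 2309148)) = Add(Rational(191626, 3), -2309148) = Rational(-6735818, 3)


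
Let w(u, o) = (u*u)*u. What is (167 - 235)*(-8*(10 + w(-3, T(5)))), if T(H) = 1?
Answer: -9248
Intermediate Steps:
w(u, o) = u³ (w(u, o) = u²*u = u³)
(167 - 235)*(-8*(10 + w(-3, T(5)))) = (167 - 235)*(-8*(10 + (-3)³)) = -(-544)*(10 - 27) = -(-544)*(-17) = -68*136 = -9248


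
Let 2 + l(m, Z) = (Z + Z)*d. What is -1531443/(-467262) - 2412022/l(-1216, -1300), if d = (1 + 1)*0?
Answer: 187841547775/155754 ≈ 1.2060e+6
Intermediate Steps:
d = 0 (d = 2*0 = 0)
l(m, Z) = -2 (l(m, Z) = -2 + (Z + Z)*0 = -2 + (2*Z)*0 = -2 + 0 = -2)
-1531443/(-467262) - 2412022/l(-1216, -1300) = -1531443/(-467262) - 2412022/(-2) = -1531443*(-1/467262) - 2412022*(-½) = 510481/155754 + 1206011 = 187841547775/155754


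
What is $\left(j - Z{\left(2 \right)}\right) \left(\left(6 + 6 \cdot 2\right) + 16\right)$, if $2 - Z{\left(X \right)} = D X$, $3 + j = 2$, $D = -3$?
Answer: $-306$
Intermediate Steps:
$j = -1$ ($j = -3 + 2 = -1$)
$Z{\left(X \right)} = 2 + 3 X$ ($Z{\left(X \right)} = 2 - - 3 X = 2 + 3 X$)
$\left(j - Z{\left(2 \right)}\right) \left(\left(6 + 6 \cdot 2\right) + 16\right) = \left(-1 - \left(2 + 3 \cdot 2\right)\right) \left(\left(6 + 6 \cdot 2\right) + 16\right) = \left(-1 - \left(2 + 6\right)\right) \left(\left(6 + 12\right) + 16\right) = \left(-1 - 8\right) \left(18 + 16\right) = \left(-1 - 8\right) 34 = \left(-9\right) 34 = -306$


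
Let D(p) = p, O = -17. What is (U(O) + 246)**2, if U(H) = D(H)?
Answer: 52441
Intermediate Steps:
U(H) = H
(U(O) + 246)**2 = (-17 + 246)**2 = 229**2 = 52441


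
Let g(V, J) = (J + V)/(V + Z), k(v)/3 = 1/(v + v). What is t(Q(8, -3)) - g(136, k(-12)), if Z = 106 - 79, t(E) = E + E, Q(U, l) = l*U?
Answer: -63679/1304 ≈ -48.834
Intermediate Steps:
Q(U, l) = U*l
t(E) = 2*E
Z = 27
k(v) = 3/(2*v) (k(v) = 3/(v + v) = 3/((2*v)) = 3*(1/(2*v)) = 3/(2*v))
g(V, J) = (J + V)/(27 + V) (g(V, J) = (J + V)/(V + 27) = (J + V)/(27 + V))
t(Q(8, -3)) - g(136, k(-12)) = 2*(8*(-3)) - ((3/2)/(-12) + 136)/(27 + 136) = 2*(-24) - ((3/2)*(-1/12) + 136)/163 = -48 - (-⅛ + 136)/163 = -48 - 1087/(163*8) = -48 - 1*1087/1304 = -48 - 1087/1304 = -63679/1304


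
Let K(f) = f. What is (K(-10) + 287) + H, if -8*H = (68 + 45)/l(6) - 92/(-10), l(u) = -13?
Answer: 144007/520 ≈ 276.94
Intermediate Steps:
H = -33/520 (H = -((68 + 45)/(-13) - 92/(-10))/8 = -(113*(-1/13) - 92*(-⅒))/8 = -(-113/13 + 46/5)/8 = -⅛*33/65 = -33/520 ≈ -0.063462)
(K(-10) + 287) + H = (-10 + 287) - 33/520 = 277 - 33/520 = 144007/520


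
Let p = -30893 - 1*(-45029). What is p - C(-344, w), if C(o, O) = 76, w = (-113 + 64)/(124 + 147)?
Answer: 14060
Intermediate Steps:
w = -49/271 ≈ -0.18081
p = 14136 (p = -30893 + 45029 = 14136)
p - C(-344, w) = 14136 - 1*76 = 14136 - 76 = 14060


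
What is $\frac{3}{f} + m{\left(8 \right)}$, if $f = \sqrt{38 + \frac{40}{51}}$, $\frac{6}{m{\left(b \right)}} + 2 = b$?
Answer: $1 + \frac{3 \sqrt{100878}}{1978} \approx 1.4817$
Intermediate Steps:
$m{\left(b \right)} = \frac{6}{-2 + b}$
$f = \frac{\sqrt{100878}}{51}$ ($f = \sqrt{38 + 40 \cdot \frac{1}{51}} = \sqrt{38 + \frac{40}{51}} = \sqrt{\frac{1978}{51}} = \frac{\sqrt{100878}}{51} \approx 6.2277$)
$\frac{3}{f} + m{\left(8 \right)} = \frac{3}{\frac{1}{51} \sqrt{100878}} + \frac{6}{-2 + 8} = 3 \frac{\sqrt{100878}}{1978} + \frac{6}{6} = \frac{3 \sqrt{100878}}{1978} + 6 \cdot \frac{1}{6} = \frac{3 \sqrt{100878}}{1978} + 1 = 1 + \frac{3 \sqrt{100878}}{1978}$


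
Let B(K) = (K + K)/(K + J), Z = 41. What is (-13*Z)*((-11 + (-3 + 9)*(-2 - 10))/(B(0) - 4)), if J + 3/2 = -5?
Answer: -44239/4 ≈ -11060.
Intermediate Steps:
J = -13/2 (J = -3/2 - 5 = -13/2 ≈ -6.5000)
B(K) = 2*K/(-13/2 + K) (B(K) = (K + K)/(K - 13/2) = (2*K)/(-13/2 + K) = 2*K/(-13/2 + K))
(-13*Z)*((-11 + (-3 + 9)*(-2 - 10))/(B(0) - 4)) = (-13*41)*((-11 + (-3 + 9)*(-2 - 10))/(4*0/(-13 + 2*0) - 4)) = -533*(-11 + 6*(-12))/(4*0/(-13 + 0) - 4) = -533*(-11 - 72)/(4*0/(-13) - 4) = -(-44239)/(4*0*(-1/13) - 4) = -(-44239)/(0 - 4) = -(-44239)/(-4) = -(-44239)*(-1)/4 = -533*83/4 = -44239/4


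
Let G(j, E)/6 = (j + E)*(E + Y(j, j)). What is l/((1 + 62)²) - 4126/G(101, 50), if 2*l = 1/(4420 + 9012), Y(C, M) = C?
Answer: -73321208735/2431115948016 ≈ -0.030159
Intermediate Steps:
G(j, E) = 6*(E + j)² (G(j, E) = 6*((j + E)*(E + j)) = 6*((E + j)*(E + j)) = 6*(E + j)²)
l = 1/26864 (l = 1/(2*(4420 + 9012)) = (½)/13432 = (½)*(1/13432) = 1/26864 ≈ 3.7225e-5)
l/((1 + 62)²) - 4126/G(101, 50) = 1/(26864*((1 + 62)²)) - 4126/(6*50² + 6*101² + 12*50*101) = 1/(26864*(63²)) - 4126/(6*2500 + 6*10201 + 60600) = (1/26864)/3969 - 4126/(15000 + 61206 + 60600) = (1/26864)*(1/3969) - 4126/136806 = 1/106623216 - 4126*1/136806 = 1/106623216 - 2063/68403 = -73321208735/2431115948016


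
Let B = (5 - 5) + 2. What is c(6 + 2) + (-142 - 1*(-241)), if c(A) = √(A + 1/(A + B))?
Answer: 99 + 9*√10/10 ≈ 101.85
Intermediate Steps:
B = 2 (B = 0 + 2 = 2)
c(A) = √(A + 1/(2 + A)) (c(A) = √(A + 1/(A + 2)) = √(A + 1/(2 + A)))
c(6 + 2) + (-142 - 1*(-241)) = √((1 + (6 + 2)*(2 + (6 + 2)))/(2 + (6 + 2))) + (-142 - 1*(-241)) = √((1 + 8*(2 + 8))/(2 + 8)) + (-142 + 241) = √((1 + 8*10)/10) + 99 = √((1 + 80)/10) + 99 = √((⅒)*81) + 99 = √(81/10) + 99 = 9*√10/10 + 99 = 99 + 9*√10/10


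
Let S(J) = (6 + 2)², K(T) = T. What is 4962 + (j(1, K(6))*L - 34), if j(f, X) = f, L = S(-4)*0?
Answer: 4928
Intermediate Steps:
S(J) = 64 (S(J) = 8² = 64)
L = 0 (L = 64*0 = 0)
4962 + (j(1, K(6))*L - 34) = 4962 + (1*0 - 34) = 4962 + (0 - 34) = 4962 - 34 = 4928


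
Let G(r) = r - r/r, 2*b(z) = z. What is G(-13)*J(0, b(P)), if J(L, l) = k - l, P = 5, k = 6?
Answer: -49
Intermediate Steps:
b(z) = z/2
G(r) = -1 + r (G(r) = r - 1*1 = r - 1 = -1 + r)
J(L, l) = 6 - l
G(-13)*J(0, b(P)) = (-1 - 13)*(6 - 5/2) = -14*(6 - 1*5/2) = -14*(6 - 5/2) = -14*7/2 = -49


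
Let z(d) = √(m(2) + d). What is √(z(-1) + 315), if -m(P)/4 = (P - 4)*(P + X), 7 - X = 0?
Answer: √(315 + √71) ≈ 17.984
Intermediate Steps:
X = 7 (X = 7 - 1*0 = 7 + 0 = 7)
m(P) = -4*(-4 + P)*(7 + P) (m(P) = -4*(P - 4)*(P + 7) = -4*(-4 + P)*(7 + P))
z(d) = √(72 + d) (z(d) = √((112 - 12*2 - 4*2²) + d) = √((112 - 24 - 4*4) + d) = √((112 - 24 - 16) + d) = √(72 + d))
√(z(-1) + 315) = √(√(72 - 1) + 315) = √(√71 + 315) = √(315 + √71)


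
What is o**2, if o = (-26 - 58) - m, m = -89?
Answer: 25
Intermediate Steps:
o = 5 (o = (-26 - 58) - 1*(-89) = -84 + 89 = 5)
o**2 = 5**2 = 25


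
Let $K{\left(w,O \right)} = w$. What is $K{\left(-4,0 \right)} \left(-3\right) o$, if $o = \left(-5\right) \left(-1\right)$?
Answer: $60$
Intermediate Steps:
$o = 5$
$K{\left(-4,0 \right)} \left(-3\right) o = \left(-4\right) \left(-3\right) 5 = 12 \cdot 5 = 60$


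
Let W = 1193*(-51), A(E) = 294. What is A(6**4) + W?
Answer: -60549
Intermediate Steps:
W = -60843
A(6**4) + W = 294 - 60843 = -60549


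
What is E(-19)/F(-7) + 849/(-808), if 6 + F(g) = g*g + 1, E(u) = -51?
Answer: -19641/8888 ≈ -2.2098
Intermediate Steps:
F(g) = -5 + g² (F(g) = -6 + (g*g + 1) = -6 + (g² + 1) = -6 + (1 + g²) = -5 + g²)
E(-19)/F(-7) + 849/(-808) = -51/(-5 + (-7)²) + 849/(-808) = -51/(-5 + 49) + 849*(-1/808) = -51/44 - 849/808 = -19641/8888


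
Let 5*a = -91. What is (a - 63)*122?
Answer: -49532/5 ≈ -9906.4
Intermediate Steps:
a = -91/5 (a = (⅕)*(-91) = -91/5 ≈ -18.200)
(a - 63)*122 = (-91/5 - 63)*122 = -406/5*122 = -49532/5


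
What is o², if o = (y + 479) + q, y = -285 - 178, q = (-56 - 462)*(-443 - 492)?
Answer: 234591047716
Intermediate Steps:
q = 484330 (q = -518*(-935) = 484330)
y = -463
o = 484346 (o = (-463 + 479) + 484330 = 16 + 484330 = 484346)
o² = 484346² = 234591047716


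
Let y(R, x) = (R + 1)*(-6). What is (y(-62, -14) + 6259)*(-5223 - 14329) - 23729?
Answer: -129555729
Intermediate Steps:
y(R, x) = -6 - 6*R (y(R, x) = (1 + R)*(-6) = -6 - 6*R)
(y(-62, -14) + 6259)*(-5223 - 14329) - 23729 = ((-6 - 6*(-62)) + 6259)*(-5223 - 14329) - 23729 = ((-6 + 372) + 6259)*(-19552) - 23729 = (366 + 6259)*(-19552) - 23729 = 6625*(-19552) - 23729 = -129532000 - 23729 = -129555729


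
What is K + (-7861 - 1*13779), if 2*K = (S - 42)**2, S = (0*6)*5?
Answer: -20758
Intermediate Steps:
S = 0 (S = 0*5 = 0)
K = 882 (K = (0 - 42)**2/2 = (1/2)*(-42)**2 = (1/2)*1764 = 882)
K + (-7861 - 1*13779) = 882 + (-7861 - 1*13779) = 882 + (-7861 - 13779) = 882 - 21640 = -20758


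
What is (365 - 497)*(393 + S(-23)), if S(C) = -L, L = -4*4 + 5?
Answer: -53328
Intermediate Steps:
L = -11 (L = -16 + 5 = -11)
S(C) = 11 (S(C) = -1*(-11) = 11)
(365 - 497)*(393 + S(-23)) = (365 - 497)*(393 + 11) = -132*404 = -53328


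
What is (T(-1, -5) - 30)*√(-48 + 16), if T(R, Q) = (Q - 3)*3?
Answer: -216*I*√2 ≈ -305.47*I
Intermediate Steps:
T(R, Q) = -9 + 3*Q (T(R, Q) = (-3 + Q)*3 = -9 + 3*Q)
(T(-1, -5) - 30)*√(-48 + 16) = ((-9 + 3*(-5)) - 30)*√(-48 + 16) = ((-9 - 15) - 30)*√(-32) = (-24 - 30)*(4*I*√2) = -216*I*√2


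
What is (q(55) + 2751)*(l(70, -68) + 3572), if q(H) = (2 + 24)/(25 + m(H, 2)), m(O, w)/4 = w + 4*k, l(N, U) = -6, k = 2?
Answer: 49057462/5 ≈ 9.8115e+6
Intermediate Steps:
m(O, w) = 32 + 4*w (m(O, w) = 4*(w + 4*2) = 4*(w + 8) = 4*(8 + w) = 32 + 4*w)
q(H) = ⅖ (q(H) = (2 + 24)/(25 + (32 + 4*2)) = 26/(25 + (32 + 8)) = 26/(25 + 40) = 26/65 = 26*(1/65) = ⅖)
(q(55) + 2751)*(l(70, -68) + 3572) = (⅖ + 2751)*(-6 + 3572) = (13757/5)*3566 = 49057462/5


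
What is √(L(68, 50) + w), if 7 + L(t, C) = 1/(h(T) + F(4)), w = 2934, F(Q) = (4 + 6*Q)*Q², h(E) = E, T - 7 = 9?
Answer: √39385741/116 ≈ 54.102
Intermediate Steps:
T = 16 (T = 7 + 9 = 16)
F(Q) = Q²*(4 + 6*Q)
L(t, C) = -3247/464 (L(t, C) = -7 + 1/(16 + 4²*(4 + 6*4)) = -7 + 1/(16 + 16*(4 + 24)) = -7 + 1/(16 + 16*28) = -7 + 1/(16 + 448) = -7 + 1/464 = -3247/464)
√(L(68, 50) + w) = √(-3247/464 + 2934) = √(1358129/464) = √39385741/116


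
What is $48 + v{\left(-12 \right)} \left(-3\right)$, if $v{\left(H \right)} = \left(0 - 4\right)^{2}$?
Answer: $0$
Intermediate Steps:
$v{\left(H \right)} = 16$ ($v{\left(H \right)} = \left(-4\right)^{2} = 16$)
$48 + v{\left(-12 \right)} \left(-3\right) = 48 + 16 \left(-3\right) = 48 - 48 = 0$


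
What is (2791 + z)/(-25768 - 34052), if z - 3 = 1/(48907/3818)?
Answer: -11387498/243801395 ≈ -0.046708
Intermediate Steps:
z = 150539/48907 (z = 3 + 1/(48907/3818) = 3 + 3818/48907 = 150539/48907 ≈ 3.0781)
(2791 + z)/(-25768 - 34052) = (2791 + 150539/48907)/(-25768 - 34052) = (136649976/48907)/(-59820) = (136649976/48907)*(-1/59820) = -11387498/243801395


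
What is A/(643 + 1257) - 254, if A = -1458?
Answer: -242029/950 ≈ -254.77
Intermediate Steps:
A/(643 + 1257) - 254 = -1458/(643 + 1257) - 254 = -1458/1900 - 254 = -1458*1/1900 - 254 = -729/950 - 254 = -242029/950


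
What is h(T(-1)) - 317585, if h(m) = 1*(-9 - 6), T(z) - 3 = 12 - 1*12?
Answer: -317600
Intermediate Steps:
T(z) = 3 (T(z) = 3 + (12 - 1*12) = 3 + (12 - 12) = 3 + 0 = 3)
h(m) = -15 (h(m) = 1*(-15) = -15)
h(T(-1)) - 317585 = -15 - 317585 = -317600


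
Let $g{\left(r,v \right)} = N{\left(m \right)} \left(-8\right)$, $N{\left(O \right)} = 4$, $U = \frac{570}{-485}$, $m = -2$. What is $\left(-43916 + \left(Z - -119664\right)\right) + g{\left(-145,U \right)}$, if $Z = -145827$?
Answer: $-70111$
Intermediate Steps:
$U = - \frac{114}{97}$ ($U = 570 \left(- \frac{1}{485}\right) = - \frac{114}{97} \approx -1.1753$)
$g{\left(r,v \right)} = -32$ ($g{\left(r,v \right)} = 4 \left(-8\right) = -32$)
$\left(-43916 + \left(Z - -119664\right)\right) + g{\left(-145,U \right)} = \left(-43916 - 26163\right) - 32 = -70079 - 32 = -70111$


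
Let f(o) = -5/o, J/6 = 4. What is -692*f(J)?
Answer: 865/6 ≈ 144.17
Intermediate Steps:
J = 24 (J = 6*4 = 24)
-692*f(J) = -(-3460)/24 = -692*(-5/24) = 865/6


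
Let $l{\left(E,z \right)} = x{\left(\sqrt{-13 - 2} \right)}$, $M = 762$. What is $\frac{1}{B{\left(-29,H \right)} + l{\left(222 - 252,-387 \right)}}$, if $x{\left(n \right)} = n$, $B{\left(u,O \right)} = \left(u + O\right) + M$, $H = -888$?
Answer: $- \frac{31}{4808} - \frac{i \sqrt{15}}{24040} \approx -0.0064476 - 0.00016111 i$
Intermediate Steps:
$B{\left(u,O \right)} = 762 + O + u$ ($B{\left(u,O \right)} = \left(u + O\right) + 762 = \left(O + u\right) + 762 = 762 + O + u$)
$l{\left(E,z \right)} = i \sqrt{15}$ ($l{\left(E,z \right)} = \sqrt{-13 - 2} = \sqrt{-15} = i \sqrt{15}$)
$\frac{1}{B{\left(-29,H \right)} + l{\left(222 - 252,-387 \right)}} = \frac{1}{\left(762 - 888 - 29\right) + i \sqrt{15}} = \frac{1}{-155 + i \sqrt{15}}$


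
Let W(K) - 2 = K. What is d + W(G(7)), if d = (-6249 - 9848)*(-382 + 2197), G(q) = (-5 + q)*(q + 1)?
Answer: -29216037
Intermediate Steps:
G(q) = (1 + q)*(-5 + q) (G(q) = (-5 + q)*(1 + q) = (1 + q)*(-5 + q))
W(K) = 2 + K
d = -29216055 (d = -16097*1815 = -29216055)
d + W(G(7)) = -29216055 + (2 + (-5 + 7² - 4*7)) = -29216055 + (2 + (-5 + 49 - 28)) = -29216055 + (2 + 16) = -29216055 + 18 = -29216037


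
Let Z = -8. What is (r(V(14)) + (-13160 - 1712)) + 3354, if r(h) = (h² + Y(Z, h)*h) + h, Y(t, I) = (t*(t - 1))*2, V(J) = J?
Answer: -9292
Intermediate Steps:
Y(t, I) = 2*t*(-1 + t) (Y(t, I) = (t*(-1 + t))*2 = 2*t*(-1 + t))
r(h) = h² + 145*h (r(h) = (h² + (2*(-8)*(-1 - 8))*h) + h = (h² + (2*(-8)*(-9))*h) + h = (h² + 144*h) + h = h² + 145*h)
(r(V(14)) + (-13160 - 1712)) + 3354 = (14*(145 + 14) + (-13160 - 1712)) + 3354 = (14*159 - 14872) + 3354 = (2226 - 14872) + 3354 = -12646 + 3354 = -9292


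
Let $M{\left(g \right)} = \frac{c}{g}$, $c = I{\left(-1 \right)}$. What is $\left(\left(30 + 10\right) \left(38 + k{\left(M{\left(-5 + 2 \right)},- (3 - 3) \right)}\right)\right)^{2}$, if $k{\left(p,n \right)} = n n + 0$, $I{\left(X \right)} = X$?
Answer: $2310400$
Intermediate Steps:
$c = -1$
$M{\left(g \right)} = - \frac{1}{g}$
$k{\left(p,n \right)} = n^{2}$ ($k{\left(p,n \right)} = n^{2} + 0 = n^{2}$)
$\left(\left(30 + 10\right) \left(38 + k{\left(M{\left(-5 + 2 \right)},- (3 - 3) \right)}\right)\right)^{2} = \left(\left(30 + 10\right) \left(38 + \left(- (3 - 3)\right)^{2}\right)\right)^{2} = \left(40 \left(38 + \left(- (3 - 3)\right)^{2}\right)\right)^{2} = \left(40 \left(38 + \left(\left(-1\right) 0\right)^{2}\right)\right)^{2} = \left(40 \left(38 + 0^{2}\right)\right)^{2} = \left(40 \left(38 + 0\right)\right)^{2} = \left(40 \cdot 38\right)^{2} = 1520^{2} = 2310400$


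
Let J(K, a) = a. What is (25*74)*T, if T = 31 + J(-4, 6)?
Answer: 68450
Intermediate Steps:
T = 37 (T = 31 + 6 = 37)
(25*74)*T = (25*74)*37 = 1850*37 = 68450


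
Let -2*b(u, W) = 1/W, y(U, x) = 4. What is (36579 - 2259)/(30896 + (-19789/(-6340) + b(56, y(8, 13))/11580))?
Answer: 1007871321600/907410786811 ≈ 1.1107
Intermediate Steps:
b(u, W) = -1/(2*W)
(36579 - 2259)/(30896 + (-19789/(-6340) + b(56, y(8, 13))/11580)) = (36579 - 2259)/(30896 + (-19789/(-6340) - 1/2/4/11580)) = 34320/(30896 + (-19789*(-1/6340) - 1/2*1/4*(1/11580))) = 34320/(30896 + (19789/6340 - 1/8*1/11580)) = 34320/(30896 + (19789/6340 - 1/92640)) = 34320/(30896 + 91662331/29366880) = 34320/(907410786811/29366880) = 34320*(29366880/907410786811) = 1007871321600/907410786811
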